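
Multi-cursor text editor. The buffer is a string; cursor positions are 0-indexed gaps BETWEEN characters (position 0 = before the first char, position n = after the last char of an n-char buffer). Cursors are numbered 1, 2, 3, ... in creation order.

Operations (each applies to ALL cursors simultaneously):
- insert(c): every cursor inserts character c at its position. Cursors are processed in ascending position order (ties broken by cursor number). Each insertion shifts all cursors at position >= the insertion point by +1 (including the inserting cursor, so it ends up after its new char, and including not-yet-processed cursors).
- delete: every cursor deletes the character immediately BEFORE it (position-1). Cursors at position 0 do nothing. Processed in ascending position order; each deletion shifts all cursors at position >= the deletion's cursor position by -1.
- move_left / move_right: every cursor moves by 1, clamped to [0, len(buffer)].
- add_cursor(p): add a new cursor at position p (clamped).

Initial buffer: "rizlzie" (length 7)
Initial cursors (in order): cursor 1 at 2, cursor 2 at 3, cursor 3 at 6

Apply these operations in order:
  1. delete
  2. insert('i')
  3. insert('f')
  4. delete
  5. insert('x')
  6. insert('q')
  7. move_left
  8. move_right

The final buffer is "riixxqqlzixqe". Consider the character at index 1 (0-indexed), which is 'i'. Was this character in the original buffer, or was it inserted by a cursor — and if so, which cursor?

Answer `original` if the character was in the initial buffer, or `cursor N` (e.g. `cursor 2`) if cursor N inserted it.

After op 1 (delete): buffer="rlze" (len 4), cursors c1@1 c2@1 c3@3, authorship ....
After op 2 (insert('i')): buffer="riilzie" (len 7), cursors c1@3 c2@3 c3@6, authorship .12..3.
After op 3 (insert('f')): buffer="riifflzife" (len 10), cursors c1@5 c2@5 c3@9, authorship .1212..33.
After op 4 (delete): buffer="riilzie" (len 7), cursors c1@3 c2@3 c3@6, authorship .12..3.
After op 5 (insert('x')): buffer="riixxlzixe" (len 10), cursors c1@5 c2@5 c3@9, authorship .1212..33.
After op 6 (insert('q')): buffer="riixxqqlzixqe" (len 13), cursors c1@7 c2@7 c3@12, authorship .121212..333.
After op 7 (move_left): buffer="riixxqqlzixqe" (len 13), cursors c1@6 c2@6 c3@11, authorship .121212..333.
After op 8 (move_right): buffer="riixxqqlzixqe" (len 13), cursors c1@7 c2@7 c3@12, authorship .121212..333.
Authorship (.=original, N=cursor N): . 1 2 1 2 1 2 . . 3 3 3 .
Index 1: author = 1

Answer: cursor 1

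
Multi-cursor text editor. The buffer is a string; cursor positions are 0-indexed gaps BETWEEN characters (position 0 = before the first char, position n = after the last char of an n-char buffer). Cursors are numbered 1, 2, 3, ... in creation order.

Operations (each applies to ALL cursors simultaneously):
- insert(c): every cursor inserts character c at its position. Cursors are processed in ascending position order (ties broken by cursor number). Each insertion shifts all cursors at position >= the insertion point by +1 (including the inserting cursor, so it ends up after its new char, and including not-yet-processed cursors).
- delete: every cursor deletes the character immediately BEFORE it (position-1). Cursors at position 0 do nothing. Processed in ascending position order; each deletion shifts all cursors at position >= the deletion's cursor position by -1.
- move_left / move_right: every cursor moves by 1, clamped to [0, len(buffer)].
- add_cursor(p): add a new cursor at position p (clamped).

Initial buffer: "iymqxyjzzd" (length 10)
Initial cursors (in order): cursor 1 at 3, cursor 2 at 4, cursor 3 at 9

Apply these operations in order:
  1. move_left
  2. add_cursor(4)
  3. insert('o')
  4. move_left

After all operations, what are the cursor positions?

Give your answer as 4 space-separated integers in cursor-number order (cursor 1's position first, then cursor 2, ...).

After op 1 (move_left): buffer="iymqxyjzzd" (len 10), cursors c1@2 c2@3 c3@8, authorship ..........
After op 2 (add_cursor(4)): buffer="iymqxyjzzd" (len 10), cursors c1@2 c2@3 c4@4 c3@8, authorship ..........
After op 3 (insert('o')): buffer="iyomoqoxyjzozd" (len 14), cursors c1@3 c2@5 c4@7 c3@12, authorship ..1.2.4....3..
After op 4 (move_left): buffer="iyomoqoxyjzozd" (len 14), cursors c1@2 c2@4 c4@6 c3@11, authorship ..1.2.4....3..

Answer: 2 4 11 6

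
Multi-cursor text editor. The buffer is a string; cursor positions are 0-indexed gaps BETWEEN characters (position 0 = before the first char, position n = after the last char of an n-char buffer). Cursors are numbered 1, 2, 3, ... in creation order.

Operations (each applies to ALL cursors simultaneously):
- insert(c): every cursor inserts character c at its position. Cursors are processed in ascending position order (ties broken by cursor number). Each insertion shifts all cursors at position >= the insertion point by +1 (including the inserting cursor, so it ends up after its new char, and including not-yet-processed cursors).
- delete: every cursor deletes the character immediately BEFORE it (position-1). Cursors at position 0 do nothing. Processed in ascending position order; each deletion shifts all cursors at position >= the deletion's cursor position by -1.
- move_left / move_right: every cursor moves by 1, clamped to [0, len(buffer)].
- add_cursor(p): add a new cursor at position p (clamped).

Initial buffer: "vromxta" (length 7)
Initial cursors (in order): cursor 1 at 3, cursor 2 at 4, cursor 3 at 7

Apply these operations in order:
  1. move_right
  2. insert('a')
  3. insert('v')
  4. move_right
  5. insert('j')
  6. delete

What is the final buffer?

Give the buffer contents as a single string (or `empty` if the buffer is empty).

Answer: vromavxavtaav

Derivation:
After op 1 (move_right): buffer="vromxta" (len 7), cursors c1@4 c2@5 c3@7, authorship .......
After op 2 (insert('a')): buffer="vromaxataa" (len 10), cursors c1@5 c2@7 c3@10, authorship ....1.2..3
After op 3 (insert('v')): buffer="vromavxavtaav" (len 13), cursors c1@6 c2@9 c3@13, authorship ....11.22..33
After op 4 (move_right): buffer="vromavxavtaav" (len 13), cursors c1@7 c2@10 c3@13, authorship ....11.22..33
After op 5 (insert('j')): buffer="vromavxjavtjaavj" (len 16), cursors c1@8 c2@12 c3@16, authorship ....11.122.2.333
After op 6 (delete): buffer="vromavxavtaav" (len 13), cursors c1@7 c2@10 c3@13, authorship ....11.22..33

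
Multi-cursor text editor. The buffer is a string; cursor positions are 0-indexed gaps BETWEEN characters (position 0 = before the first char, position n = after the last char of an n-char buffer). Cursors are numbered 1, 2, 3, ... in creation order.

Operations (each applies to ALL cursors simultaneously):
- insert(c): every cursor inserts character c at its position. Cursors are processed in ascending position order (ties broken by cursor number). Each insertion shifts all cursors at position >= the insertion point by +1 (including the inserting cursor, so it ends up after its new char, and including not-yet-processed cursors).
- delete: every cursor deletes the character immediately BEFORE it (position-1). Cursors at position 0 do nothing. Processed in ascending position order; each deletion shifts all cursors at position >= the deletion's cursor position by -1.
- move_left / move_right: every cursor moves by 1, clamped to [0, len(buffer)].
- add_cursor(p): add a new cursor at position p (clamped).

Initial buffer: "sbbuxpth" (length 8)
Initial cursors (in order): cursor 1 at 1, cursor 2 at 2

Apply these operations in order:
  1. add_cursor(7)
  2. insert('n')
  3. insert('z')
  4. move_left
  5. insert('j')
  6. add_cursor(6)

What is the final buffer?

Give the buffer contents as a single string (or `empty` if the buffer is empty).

Answer: snjzbnjzbuxptnjzh

Derivation:
After op 1 (add_cursor(7)): buffer="sbbuxpth" (len 8), cursors c1@1 c2@2 c3@7, authorship ........
After op 2 (insert('n')): buffer="snbnbuxptnh" (len 11), cursors c1@2 c2@4 c3@10, authorship .1.2.....3.
After op 3 (insert('z')): buffer="snzbnzbuxptnzh" (len 14), cursors c1@3 c2@6 c3@13, authorship .11.22.....33.
After op 4 (move_left): buffer="snzbnzbuxptnzh" (len 14), cursors c1@2 c2@5 c3@12, authorship .11.22.....33.
After op 5 (insert('j')): buffer="snjzbnjzbuxptnjzh" (len 17), cursors c1@3 c2@7 c3@15, authorship .111.222.....333.
After op 6 (add_cursor(6)): buffer="snjzbnjzbuxptnjzh" (len 17), cursors c1@3 c4@6 c2@7 c3@15, authorship .111.222.....333.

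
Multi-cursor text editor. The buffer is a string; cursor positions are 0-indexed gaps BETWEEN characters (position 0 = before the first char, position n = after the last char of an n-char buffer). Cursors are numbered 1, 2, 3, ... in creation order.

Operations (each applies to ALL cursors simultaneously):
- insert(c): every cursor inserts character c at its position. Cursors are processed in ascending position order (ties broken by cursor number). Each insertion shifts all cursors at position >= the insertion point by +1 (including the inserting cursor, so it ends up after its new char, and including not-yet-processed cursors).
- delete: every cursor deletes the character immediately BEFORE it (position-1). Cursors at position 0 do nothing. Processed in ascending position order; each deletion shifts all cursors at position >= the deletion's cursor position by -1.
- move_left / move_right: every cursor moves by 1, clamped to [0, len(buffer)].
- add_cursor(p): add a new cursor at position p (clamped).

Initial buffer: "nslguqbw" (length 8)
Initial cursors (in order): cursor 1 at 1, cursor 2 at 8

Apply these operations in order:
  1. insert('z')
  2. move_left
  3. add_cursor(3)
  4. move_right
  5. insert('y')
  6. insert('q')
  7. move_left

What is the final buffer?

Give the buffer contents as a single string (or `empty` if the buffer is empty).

After op 1 (insert('z')): buffer="nzslguqbwz" (len 10), cursors c1@2 c2@10, authorship .1.......2
After op 2 (move_left): buffer="nzslguqbwz" (len 10), cursors c1@1 c2@9, authorship .1.......2
After op 3 (add_cursor(3)): buffer="nzslguqbwz" (len 10), cursors c1@1 c3@3 c2@9, authorship .1.......2
After op 4 (move_right): buffer="nzslguqbwz" (len 10), cursors c1@2 c3@4 c2@10, authorship .1.......2
After op 5 (insert('y')): buffer="nzyslyguqbwzy" (len 13), cursors c1@3 c3@6 c2@13, authorship .11..3.....22
After op 6 (insert('q')): buffer="nzyqslyqguqbwzyq" (len 16), cursors c1@4 c3@8 c2@16, authorship .111..33.....222
After op 7 (move_left): buffer="nzyqslyqguqbwzyq" (len 16), cursors c1@3 c3@7 c2@15, authorship .111..33.....222

Answer: nzyqslyqguqbwzyq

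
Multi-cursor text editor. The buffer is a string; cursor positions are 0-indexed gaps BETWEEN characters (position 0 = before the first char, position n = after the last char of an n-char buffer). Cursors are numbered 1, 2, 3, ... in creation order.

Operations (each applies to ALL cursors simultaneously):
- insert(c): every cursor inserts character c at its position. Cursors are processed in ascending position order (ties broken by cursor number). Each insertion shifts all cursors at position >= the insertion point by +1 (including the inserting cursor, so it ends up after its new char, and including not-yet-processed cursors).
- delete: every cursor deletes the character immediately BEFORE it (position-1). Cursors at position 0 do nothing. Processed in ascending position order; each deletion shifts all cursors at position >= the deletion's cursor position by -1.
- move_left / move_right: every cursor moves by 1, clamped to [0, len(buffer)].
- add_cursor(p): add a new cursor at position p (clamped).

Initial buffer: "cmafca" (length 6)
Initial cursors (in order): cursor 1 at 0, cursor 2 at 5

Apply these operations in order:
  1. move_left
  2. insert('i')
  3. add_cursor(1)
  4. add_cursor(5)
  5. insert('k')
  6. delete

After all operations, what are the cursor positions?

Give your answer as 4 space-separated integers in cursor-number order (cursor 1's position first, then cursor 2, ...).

After op 1 (move_left): buffer="cmafca" (len 6), cursors c1@0 c2@4, authorship ......
After op 2 (insert('i')): buffer="icmafica" (len 8), cursors c1@1 c2@6, authorship 1....2..
After op 3 (add_cursor(1)): buffer="icmafica" (len 8), cursors c1@1 c3@1 c2@6, authorship 1....2..
After op 4 (add_cursor(5)): buffer="icmafica" (len 8), cursors c1@1 c3@1 c4@5 c2@6, authorship 1....2..
After op 5 (insert('k')): buffer="ikkcmafkikca" (len 12), cursors c1@3 c3@3 c4@8 c2@10, authorship 113....422..
After op 6 (delete): buffer="icmafica" (len 8), cursors c1@1 c3@1 c4@5 c2@6, authorship 1....2..

Answer: 1 6 1 5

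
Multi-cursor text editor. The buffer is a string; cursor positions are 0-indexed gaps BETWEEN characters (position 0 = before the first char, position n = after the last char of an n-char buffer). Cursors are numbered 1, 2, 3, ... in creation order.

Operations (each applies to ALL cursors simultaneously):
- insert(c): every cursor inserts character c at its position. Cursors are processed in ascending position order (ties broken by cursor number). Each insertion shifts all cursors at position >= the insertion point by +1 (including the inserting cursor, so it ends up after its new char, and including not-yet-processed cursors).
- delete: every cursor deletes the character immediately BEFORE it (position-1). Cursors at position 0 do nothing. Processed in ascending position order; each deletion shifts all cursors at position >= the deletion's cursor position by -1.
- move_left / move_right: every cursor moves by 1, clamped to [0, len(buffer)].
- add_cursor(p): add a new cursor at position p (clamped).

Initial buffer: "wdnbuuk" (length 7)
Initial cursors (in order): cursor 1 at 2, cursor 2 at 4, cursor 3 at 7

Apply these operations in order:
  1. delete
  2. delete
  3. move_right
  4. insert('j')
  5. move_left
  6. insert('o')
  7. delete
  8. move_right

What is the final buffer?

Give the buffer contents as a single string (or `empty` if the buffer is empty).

After op 1 (delete): buffer="wnuu" (len 4), cursors c1@1 c2@2 c3@4, authorship ....
After op 2 (delete): buffer="u" (len 1), cursors c1@0 c2@0 c3@1, authorship .
After op 3 (move_right): buffer="u" (len 1), cursors c1@1 c2@1 c3@1, authorship .
After op 4 (insert('j')): buffer="ujjj" (len 4), cursors c1@4 c2@4 c3@4, authorship .123
After op 5 (move_left): buffer="ujjj" (len 4), cursors c1@3 c2@3 c3@3, authorship .123
After op 6 (insert('o')): buffer="ujjoooj" (len 7), cursors c1@6 c2@6 c3@6, authorship .121233
After op 7 (delete): buffer="ujjj" (len 4), cursors c1@3 c2@3 c3@3, authorship .123
After op 8 (move_right): buffer="ujjj" (len 4), cursors c1@4 c2@4 c3@4, authorship .123

Answer: ujjj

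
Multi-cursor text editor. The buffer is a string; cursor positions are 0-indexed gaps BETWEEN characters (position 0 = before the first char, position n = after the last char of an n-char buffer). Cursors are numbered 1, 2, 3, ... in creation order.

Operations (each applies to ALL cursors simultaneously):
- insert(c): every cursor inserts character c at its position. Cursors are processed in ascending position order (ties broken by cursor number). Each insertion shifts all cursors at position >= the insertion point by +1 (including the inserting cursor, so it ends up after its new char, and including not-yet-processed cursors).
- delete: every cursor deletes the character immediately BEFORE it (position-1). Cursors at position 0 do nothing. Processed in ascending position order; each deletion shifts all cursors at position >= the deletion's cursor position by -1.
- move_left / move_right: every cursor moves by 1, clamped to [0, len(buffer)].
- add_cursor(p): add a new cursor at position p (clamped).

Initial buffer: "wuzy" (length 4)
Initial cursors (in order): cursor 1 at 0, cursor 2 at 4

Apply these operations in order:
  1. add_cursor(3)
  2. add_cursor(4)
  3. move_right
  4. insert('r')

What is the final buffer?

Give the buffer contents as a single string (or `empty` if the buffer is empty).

After op 1 (add_cursor(3)): buffer="wuzy" (len 4), cursors c1@0 c3@3 c2@4, authorship ....
After op 2 (add_cursor(4)): buffer="wuzy" (len 4), cursors c1@0 c3@3 c2@4 c4@4, authorship ....
After op 3 (move_right): buffer="wuzy" (len 4), cursors c1@1 c2@4 c3@4 c4@4, authorship ....
After op 4 (insert('r')): buffer="wruzyrrr" (len 8), cursors c1@2 c2@8 c3@8 c4@8, authorship .1...234

Answer: wruzyrrr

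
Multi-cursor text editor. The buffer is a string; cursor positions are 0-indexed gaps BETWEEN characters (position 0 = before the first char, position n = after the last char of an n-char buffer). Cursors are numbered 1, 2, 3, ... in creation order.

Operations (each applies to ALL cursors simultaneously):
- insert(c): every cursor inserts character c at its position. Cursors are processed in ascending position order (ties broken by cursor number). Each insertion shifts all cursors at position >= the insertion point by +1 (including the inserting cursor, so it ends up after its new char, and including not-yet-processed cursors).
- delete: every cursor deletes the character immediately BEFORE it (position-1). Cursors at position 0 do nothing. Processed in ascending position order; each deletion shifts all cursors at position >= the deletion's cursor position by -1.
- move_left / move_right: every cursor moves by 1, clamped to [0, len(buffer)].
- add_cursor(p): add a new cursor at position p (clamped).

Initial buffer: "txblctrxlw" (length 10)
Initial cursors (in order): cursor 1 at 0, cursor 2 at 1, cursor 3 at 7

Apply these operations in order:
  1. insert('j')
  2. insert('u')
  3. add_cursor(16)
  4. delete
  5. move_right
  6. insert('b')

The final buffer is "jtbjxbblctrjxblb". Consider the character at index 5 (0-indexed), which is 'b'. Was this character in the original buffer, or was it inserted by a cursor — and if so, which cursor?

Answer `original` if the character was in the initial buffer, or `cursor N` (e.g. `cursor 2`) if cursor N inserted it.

Answer: cursor 2

Derivation:
After op 1 (insert('j')): buffer="jtjxblctrjxlw" (len 13), cursors c1@1 c2@3 c3@10, authorship 1.2......3...
After op 2 (insert('u')): buffer="jutjuxblctrjuxlw" (len 16), cursors c1@2 c2@5 c3@13, authorship 11.22......33...
After op 3 (add_cursor(16)): buffer="jutjuxblctrjuxlw" (len 16), cursors c1@2 c2@5 c3@13 c4@16, authorship 11.22......33...
After op 4 (delete): buffer="jtjxblctrjxl" (len 12), cursors c1@1 c2@3 c3@10 c4@12, authorship 1.2......3..
After op 5 (move_right): buffer="jtjxblctrjxl" (len 12), cursors c1@2 c2@4 c3@11 c4@12, authorship 1.2......3..
After op 6 (insert('b')): buffer="jtbjxbblctrjxblb" (len 16), cursors c1@3 c2@6 c3@14 c4@16, authorship 1.12.2.....3.3.4
Authorship (.=original, N=cursor N): 1 . 1 2 . 2 . . . . . 3 . 3 . 4
Index 5: author = 2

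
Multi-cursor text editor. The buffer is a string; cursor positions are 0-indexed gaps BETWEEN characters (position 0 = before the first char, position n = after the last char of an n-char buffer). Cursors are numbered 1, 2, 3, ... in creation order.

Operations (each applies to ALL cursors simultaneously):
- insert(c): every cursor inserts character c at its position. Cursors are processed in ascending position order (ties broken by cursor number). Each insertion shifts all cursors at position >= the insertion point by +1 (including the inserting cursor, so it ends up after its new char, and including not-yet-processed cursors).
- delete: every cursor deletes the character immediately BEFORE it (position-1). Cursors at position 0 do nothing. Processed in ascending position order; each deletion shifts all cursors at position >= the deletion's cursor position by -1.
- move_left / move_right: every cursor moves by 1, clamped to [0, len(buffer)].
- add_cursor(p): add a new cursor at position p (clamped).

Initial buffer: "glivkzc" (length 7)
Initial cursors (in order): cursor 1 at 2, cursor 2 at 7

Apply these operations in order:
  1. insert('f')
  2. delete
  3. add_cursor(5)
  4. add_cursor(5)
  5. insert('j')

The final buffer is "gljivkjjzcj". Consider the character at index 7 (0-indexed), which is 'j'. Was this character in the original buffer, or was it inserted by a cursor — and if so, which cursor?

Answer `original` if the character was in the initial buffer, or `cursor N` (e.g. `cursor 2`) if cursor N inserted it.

Answer: cursor 4

Derivation:
After op 1 (insert('f')): buffer="glfivkzcf" (len 9), cursors c1@3 c2@9, authorship ..1.....2
After op 2 (delete): buffer="glivkzc" (len 7), cursors c1@2 c2@7, authorship .......
After op 3 (add_cursor(5)): buffer="glivkzc" (len 7), cursors c1@2 c3@5 c2@7, authorship .......
After op 4 (add_cursor(5)): buffer="glivkzc" (len 7), cursors c1@2 c3@5 c4@5 c2@7, authorship .......
After op 5 (insert('j')): buffer="gljivkjjzcj" (len 11), cursors c1@3 c3@8 c4@8 c2@11, authorship ..1...34..2
Authorship (.=original, N=cursor N): . . 1 . . . 3 4 . . 2
Index 7: author = 4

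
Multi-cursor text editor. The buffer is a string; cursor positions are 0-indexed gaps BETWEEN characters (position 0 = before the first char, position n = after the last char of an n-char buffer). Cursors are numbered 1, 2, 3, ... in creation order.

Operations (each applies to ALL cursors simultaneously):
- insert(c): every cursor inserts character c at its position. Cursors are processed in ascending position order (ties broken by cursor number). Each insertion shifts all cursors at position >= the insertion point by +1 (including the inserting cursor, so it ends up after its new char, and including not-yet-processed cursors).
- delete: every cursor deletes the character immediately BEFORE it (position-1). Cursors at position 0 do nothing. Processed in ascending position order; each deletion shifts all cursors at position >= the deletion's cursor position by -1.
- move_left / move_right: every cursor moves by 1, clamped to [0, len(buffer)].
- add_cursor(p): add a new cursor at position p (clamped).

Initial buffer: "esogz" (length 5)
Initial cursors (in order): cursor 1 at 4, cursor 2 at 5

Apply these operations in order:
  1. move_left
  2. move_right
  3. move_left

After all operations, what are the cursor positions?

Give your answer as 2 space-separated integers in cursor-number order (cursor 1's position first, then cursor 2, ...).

After op 1 (move_left): buffer="esogz" (len 5), cursors c1@3 c2@4, authorship .....
After op 2 (move_right): buffer="esogz" (len 5), cursors c1@4 c2@5, authorship .....
After op 3 (move_left): buffer="esogz" (len 5), cursors c1@3 c2@4, authorship .....

Answer: 3 4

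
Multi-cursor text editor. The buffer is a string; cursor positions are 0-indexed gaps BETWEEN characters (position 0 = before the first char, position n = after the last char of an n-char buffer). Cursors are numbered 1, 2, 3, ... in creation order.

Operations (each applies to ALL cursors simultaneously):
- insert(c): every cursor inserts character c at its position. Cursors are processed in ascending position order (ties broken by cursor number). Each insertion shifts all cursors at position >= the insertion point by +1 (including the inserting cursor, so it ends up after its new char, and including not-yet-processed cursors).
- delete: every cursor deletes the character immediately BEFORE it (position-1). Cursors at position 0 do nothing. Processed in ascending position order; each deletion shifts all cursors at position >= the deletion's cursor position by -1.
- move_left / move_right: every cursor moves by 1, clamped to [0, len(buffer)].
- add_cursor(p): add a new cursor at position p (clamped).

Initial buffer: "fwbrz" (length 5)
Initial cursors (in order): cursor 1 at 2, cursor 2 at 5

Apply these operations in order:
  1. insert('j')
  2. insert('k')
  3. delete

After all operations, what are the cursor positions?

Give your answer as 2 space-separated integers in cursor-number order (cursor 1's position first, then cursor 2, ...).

Answer: 3 7

Derivation:
After op 1 (insert('j')): buffer="fwjbrzj" (len 7), cursors c1@3 c2@7, authorship ..1...2
After op 2 (insert('k')): buffer="fwjkbrzjk" (len 9), cursors c1@4 c2@9, authorship ..11...22
After op 3 (delete): buffer="fwjbrzj" (len 7), cursors c1@3 c2@7, authorship ..1...2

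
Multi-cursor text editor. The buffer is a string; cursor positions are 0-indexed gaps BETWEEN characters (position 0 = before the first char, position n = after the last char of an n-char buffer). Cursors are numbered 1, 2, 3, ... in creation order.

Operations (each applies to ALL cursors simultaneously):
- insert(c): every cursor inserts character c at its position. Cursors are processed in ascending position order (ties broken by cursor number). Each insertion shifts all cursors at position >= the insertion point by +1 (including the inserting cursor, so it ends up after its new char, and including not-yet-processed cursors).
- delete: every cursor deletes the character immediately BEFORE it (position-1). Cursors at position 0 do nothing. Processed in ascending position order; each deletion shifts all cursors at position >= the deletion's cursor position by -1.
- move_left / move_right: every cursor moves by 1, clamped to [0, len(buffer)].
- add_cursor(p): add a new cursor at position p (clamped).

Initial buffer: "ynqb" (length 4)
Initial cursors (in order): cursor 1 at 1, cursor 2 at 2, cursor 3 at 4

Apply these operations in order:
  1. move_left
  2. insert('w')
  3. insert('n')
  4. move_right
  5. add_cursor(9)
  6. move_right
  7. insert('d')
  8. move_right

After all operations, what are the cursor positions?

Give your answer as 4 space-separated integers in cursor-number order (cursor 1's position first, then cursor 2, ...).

Answer: 6 10 14 14

Derivation:
After op 1 (move_left): buffer="ynqb" (len 4), cursors c1@0 c2@1 c3@3, authorship ....
After op 2 (insert('w')): buffer="wywnqwb" (len 7), cursors c1@1 c2@3 c3@6, authorship 1.2..3.
After op 3 (insert('n')): buffer="wnywnnqwnb" (len 10), cursors c1@2 c2@5 c3@9, authorship 11.22..33.
After op 4 (move_right): buffer="wnywnnqwnb" (len 10), cursors c1@3 c2@6 c3@10, authorship 11.22..33.
After op 5 (add_cursor(9)): buffer="wnywnnqwnb" (len 10), cursors c1@3 c2@6 c4@9 c3@10, authorship 11.22..33.
After op 6 (move_right): buffer="wnywnnqwnb" (len 10), cursors c1@4 c2@7 c3@10 c4@10, authorship 11.22..33.
After op 7 (insert('d')): buffer="wnywdnnqdwnbdd" (len 14), cursors c1@5 c2@9 c3@14 c4@14, authorship 11.212..233.34
After op 8 (move_right): buffer="wnywdnnqdwnbdd" (len 14), cursors c1@6 c2@10 c3@14 c4@14, authorship 11.212..233.34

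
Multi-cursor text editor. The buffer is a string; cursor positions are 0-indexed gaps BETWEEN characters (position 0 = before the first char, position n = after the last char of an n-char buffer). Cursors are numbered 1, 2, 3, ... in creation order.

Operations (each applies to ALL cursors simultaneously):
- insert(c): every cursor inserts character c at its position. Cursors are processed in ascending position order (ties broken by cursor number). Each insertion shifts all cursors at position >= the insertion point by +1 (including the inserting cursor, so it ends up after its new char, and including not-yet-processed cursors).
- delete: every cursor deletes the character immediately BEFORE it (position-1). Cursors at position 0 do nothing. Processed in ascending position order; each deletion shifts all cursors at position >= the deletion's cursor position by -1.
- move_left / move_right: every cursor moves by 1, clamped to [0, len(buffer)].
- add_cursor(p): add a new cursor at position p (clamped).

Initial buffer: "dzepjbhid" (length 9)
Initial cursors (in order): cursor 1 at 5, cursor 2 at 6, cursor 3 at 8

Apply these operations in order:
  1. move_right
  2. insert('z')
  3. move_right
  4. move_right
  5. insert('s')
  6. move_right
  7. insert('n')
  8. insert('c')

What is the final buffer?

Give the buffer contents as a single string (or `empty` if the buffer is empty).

Answer: dzepjbzhzsincdszncsnc

Derivation:
After op 1 (move_right): buffer="dzepjbhid" (len 9), cursors c1@6 c2@7 c3@9, authorship .........
After op 2 (insert('z')): buffer="dzepjbzhzidz" (len 12), cursors c1@7 c2@9 c3@12, authorship ......1.2..3
After op 3 (move_right): buffer="dzepjbzhzidz" (len 12), cursors c1@8 c2@10 c3@12, authorship ......1.2..3
After op 4 (move_right): buffer="dzepjbzhzidz" (len 12), cursors c1@9 c2@11 c3@12, authorship ......1.2..3
After op 5 (insert('s')): buffer="dzepjbzhzsidszs" (len 15), cursors c1@10 c2@13 c3@15, authorship ......1.21..233
After op 6 (move_right): buffer="dzepjbzhzsidszs" (len 15), cursors c1@11 c2@14 c3@15, authorship ......1.21..233
After op 7 (insert('n')): buffer="dzepjbzhzsindsznsn" (len 18), cursors c1@12 c2@16 c3@18, authorship ......1.21.1.23233
After op 8 (insert('c')): buffer="dzepjbzhzsincdszncsnc" (len 21), cursors c1@13 c2@18 c3@21, authorship ......1.21.11.2322333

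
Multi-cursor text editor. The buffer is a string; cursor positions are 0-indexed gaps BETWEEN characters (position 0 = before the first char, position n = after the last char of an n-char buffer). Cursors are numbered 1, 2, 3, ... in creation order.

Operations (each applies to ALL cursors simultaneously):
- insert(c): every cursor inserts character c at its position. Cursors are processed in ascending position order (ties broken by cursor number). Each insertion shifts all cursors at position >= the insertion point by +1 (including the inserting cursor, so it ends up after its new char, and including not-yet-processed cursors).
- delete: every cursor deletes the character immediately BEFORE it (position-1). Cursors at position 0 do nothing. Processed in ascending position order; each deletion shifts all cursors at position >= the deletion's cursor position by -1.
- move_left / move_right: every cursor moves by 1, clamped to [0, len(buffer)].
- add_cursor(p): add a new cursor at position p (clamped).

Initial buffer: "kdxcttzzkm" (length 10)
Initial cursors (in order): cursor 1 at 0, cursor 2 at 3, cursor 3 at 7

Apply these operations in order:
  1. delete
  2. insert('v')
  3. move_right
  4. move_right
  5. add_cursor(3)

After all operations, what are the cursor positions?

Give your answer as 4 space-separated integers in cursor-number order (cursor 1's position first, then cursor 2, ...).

After op 1 (delete): buffer="kdcttzkm" (len 8), cursors c1@0 c2@2 c3@5, authorship ........
After op 2 (insert('v')): buffer="vkdvcttvzkm" (len 11), cursors c1@1 c2@4 c3@8, authorship 1..2...3...
After op 3 (move_right): buffer="vkdvcttvzkm" (len 11), cursors c1@2 c2@5 c3@9, authorship 1..2...3...
After op 4 (move_right): buffer="vkdvcttvzkm" (len 11), cursors c1@3 c2@6 c3@10, authorship 1..2...3...
After op 5 (add_cursor(3)): buffer="vkdvcttvzkm" (len 11), cursors c1@3 c4@3 c2@6 c3@10, authorship 1..2...3...

Answer: 3 6 10 3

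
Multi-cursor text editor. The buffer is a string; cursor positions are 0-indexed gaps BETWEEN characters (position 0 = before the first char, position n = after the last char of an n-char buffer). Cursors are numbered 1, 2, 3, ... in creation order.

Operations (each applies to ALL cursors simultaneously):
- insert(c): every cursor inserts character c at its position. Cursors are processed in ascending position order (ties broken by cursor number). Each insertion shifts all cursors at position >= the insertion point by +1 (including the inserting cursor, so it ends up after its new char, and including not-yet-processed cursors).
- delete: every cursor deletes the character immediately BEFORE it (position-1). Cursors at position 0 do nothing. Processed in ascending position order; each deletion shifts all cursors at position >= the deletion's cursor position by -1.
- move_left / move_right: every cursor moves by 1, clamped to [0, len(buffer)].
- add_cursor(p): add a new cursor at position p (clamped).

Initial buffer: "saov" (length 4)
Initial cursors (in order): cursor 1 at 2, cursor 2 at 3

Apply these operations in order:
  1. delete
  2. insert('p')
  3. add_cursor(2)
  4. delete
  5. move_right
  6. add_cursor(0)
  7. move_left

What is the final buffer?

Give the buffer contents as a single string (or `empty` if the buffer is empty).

Answer: v

Derivation:
After op 1 (delete): buffer="sv" (len 2), cursors c1@1 c2@1, authorship ..
After op 2 (insert('p')): buffer="sppv" (len 4), cursors c1@3 c2@3, authorship .12.
After op 3 (add_cursor(2)): buffer="sppv" (len 4), cursors c3@2 c1@3 c2@3, authorship .12.
After op 4 (delete): buffer="v" (len 1), cursors c1@0 c2@0 c3@0, authorship .
After op 5 (move_right): buffer="v" (len 1), cursors c1@1 c2@1 c3@1, authorship .
After op 6 (add_cursor(0)): buffer="v" (len 1), cursors c4@0 c1@1 c2@1 c3@1, authorship .
After op 7 (move_left): buffer="v" (len 1), cursors c1@0 c2@0 c3@0 c4@0, authorship .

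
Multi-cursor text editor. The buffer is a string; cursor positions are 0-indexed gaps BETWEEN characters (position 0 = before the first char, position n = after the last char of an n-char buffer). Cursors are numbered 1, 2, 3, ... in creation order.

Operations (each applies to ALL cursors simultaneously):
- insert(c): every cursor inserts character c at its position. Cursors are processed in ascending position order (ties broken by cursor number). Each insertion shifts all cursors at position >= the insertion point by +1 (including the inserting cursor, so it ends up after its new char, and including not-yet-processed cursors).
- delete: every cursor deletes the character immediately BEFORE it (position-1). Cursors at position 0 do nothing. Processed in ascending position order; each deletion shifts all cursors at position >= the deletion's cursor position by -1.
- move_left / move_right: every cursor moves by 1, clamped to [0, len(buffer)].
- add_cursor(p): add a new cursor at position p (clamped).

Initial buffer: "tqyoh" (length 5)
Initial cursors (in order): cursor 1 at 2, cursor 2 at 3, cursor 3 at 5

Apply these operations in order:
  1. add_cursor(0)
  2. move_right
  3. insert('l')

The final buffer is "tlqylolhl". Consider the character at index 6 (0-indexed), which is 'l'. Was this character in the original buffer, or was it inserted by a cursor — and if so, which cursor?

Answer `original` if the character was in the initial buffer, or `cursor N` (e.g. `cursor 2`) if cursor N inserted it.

Answer: cursor 2

Derivation:
After op 1 (add_cursor(0)): buffer="tqyoh" (len 5), cursors c4@0 c1@2 c2@3 c3@5, authorship .....
After op 2 (move_right): buffer="tqyoh" (len 5), cursors c4@1 c1@3 c2@4 c3@5, authorship .....
After op 3 (insert('l')): buffer="tlqylolhl" (len 9), cursors c4@2 c1@5 c2@7 c3@9, authorship .4..1.2.3
Authorship (.=original, N=cursor N): . 4 . . 1 . 2 . 3
Index 6: author = 2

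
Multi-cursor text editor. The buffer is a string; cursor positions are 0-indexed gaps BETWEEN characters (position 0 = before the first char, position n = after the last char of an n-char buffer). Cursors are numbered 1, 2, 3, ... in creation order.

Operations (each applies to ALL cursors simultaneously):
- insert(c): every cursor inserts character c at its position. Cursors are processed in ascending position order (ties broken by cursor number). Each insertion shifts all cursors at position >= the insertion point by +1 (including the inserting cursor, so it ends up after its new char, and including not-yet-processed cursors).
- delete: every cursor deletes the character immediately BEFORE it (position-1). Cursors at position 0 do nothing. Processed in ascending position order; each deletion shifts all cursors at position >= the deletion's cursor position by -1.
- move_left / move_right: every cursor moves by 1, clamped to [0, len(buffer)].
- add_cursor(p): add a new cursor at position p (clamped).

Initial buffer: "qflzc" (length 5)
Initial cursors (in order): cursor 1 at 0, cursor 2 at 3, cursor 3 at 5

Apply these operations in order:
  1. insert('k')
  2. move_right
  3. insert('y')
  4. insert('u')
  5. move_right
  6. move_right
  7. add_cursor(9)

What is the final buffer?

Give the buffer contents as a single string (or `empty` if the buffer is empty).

Answer: kqyuflkzyuckyu

Derivation:
After op 1 (insert('k')): buffer="kqflkzck" (len 8), cursors c1@1 c2@5 c3@8, authorship 1...2..3
After op 2 (move_right): buffer="kqflkzck" (len 8), cursors c1@2 c2@6 c3@8, authorship 1...2..3
After op 3 (insert('y')): buffer="kqyflkzycky" (len 11), cursors c1@3 c2@8 c3@11, authorship 1.1..2.2.33
After op 4 (insert('u')): buffer="kqyuflkzyuckyu" (len 14), cursors c1@4 c2@10 c3@14, authorship 1.11..2.22.333
After op 5 (move_right): buffer="kqyuflkzyuckyu" (len 14), cursors c1@5 c2@11 c3@14, authorship 1.11..2.22.333
After op 6 (move_right): buffer="kqyuflkzyuckyu" (len 14), cursors c1@6 c2@12 c3@14, authorship 1.11..2.22.333
After op 7 (add_cursor(9)): buffer="kqyuflkzyuckyu" (len 14), cursors c1@6 c4@9 c2@12 c3@14, authorship 1.11..2.22.333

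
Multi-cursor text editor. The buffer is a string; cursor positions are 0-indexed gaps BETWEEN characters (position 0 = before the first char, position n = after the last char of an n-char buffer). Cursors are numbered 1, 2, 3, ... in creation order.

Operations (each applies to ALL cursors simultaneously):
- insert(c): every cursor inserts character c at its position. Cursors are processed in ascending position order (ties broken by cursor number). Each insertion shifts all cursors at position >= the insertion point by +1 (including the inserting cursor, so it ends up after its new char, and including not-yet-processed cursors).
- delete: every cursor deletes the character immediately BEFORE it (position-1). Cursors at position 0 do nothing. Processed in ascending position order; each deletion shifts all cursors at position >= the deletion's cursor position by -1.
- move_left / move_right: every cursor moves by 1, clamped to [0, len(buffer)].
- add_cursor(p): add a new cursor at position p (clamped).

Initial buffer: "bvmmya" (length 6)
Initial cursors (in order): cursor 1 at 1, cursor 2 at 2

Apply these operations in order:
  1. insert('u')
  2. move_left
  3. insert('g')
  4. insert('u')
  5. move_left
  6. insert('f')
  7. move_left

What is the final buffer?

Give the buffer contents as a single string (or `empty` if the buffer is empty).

After op 1 (insert('u')): buffer="buvummya" (len 8), cursors c1@2 c2@4, authorship .1.2....
After op 2 (move_left): buffer="buvummya" (len 8), cursors c1@1 c2@3, authorship .1.2....
After op 3 (insert('g')): buffer="bguvgummya" (len 10), cursors c1@2 c2@5, authorship .11.22....
After op 4 (insert('u')): buffer="bguuvguummya" (len 12), cursors c1@3 c2@7, authorship .111.222....
After op 5 (move_left): buffer="bguuvguummya" (len 12), cursors c1@2 c2@6, authorship .111.222....
After op 6 (insert('f')): buffer="bgfuuvgfuummya" (len 14), cursors c1@3 c2@8, authorship .1111.2222....
After op 7 (move_left): buffer="bgfuuvgfuummya" (len 14), cursors c1@2 c2@7, authorship .1111.2222....

Answer: bgfuuvgfuummya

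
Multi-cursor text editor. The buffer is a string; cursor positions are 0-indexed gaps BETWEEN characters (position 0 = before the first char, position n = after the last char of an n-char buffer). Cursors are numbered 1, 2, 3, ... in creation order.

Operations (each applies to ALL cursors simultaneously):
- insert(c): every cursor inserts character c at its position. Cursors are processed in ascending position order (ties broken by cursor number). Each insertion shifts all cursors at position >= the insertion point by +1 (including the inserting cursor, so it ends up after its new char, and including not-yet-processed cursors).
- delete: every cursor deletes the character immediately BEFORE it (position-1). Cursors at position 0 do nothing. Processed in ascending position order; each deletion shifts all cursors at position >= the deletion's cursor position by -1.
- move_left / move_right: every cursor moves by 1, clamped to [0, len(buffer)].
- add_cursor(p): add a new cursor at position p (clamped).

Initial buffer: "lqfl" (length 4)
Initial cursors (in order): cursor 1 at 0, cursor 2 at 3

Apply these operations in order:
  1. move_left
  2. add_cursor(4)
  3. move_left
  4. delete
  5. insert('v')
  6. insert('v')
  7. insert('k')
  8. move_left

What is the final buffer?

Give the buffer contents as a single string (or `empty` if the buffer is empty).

Answer: vvvvkkqvvkl

Derivation:
After op 1 (move_left): buffer="lqfl" (len 4), cursors c1@0 c2@2, authorship ....
After op 2 (add_cursor(4)): buffer="lqfl" (len 4), cursors c1@0 c2@2 c3@4, authorship ....
After op 3 (move_left): buffer="lqfl" (len 4), cursors c1@0 c2@1 c3@3, authorship ....
After op 4 (delete): buffer="ql" (len 2), cursors c1@0 c2@0 c3@1, authorship ..
After op 5 (insert('v')): buffer="vvqvl" (len 5), cursors c1@2 c2@2 c3@4, authorship 12.3.
After op 6 (insert('v')): buffer="vvvvqvvl" (len 8), cursors c1@4 c2@4 c3@7, authorship 1212.33.
After op 7 (insert('k')): buffer="vvvvkkqvvkl" (len 11), cursors c1@6 c2@6 c3@10, authorship 121212.333.
After op 8 (move_left): buffer="vvvvkkqvvkl" (len 11), cursors c1@5 c2@5 c3@9, authorship 121212.333.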